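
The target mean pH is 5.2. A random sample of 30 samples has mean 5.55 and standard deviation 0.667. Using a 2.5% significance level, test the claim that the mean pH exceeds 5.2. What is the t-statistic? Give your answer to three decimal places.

H0: μ = 5.2; H1: μ > 5.2 (one-sample t-test, right-tailed).
t = (x̄ − μ₀)/(s/√n) = (5.55 − 5.2)/(0.667/√30) = 2.874
df = n − 1 = 29
p-value = P(T ≥ 2.874) ≈ 0.0038
Since p ≈ 0.0038 < α = 0.025, reject H0; the data support H1.

2.874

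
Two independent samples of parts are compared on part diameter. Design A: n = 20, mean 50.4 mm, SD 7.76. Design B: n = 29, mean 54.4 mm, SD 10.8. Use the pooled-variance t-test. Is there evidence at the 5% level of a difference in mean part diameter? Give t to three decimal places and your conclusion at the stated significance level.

t = -1.421; fail to reject H0

Let group 1 = design A, group 2 = design B. H0: μ_1 = μ_2; H1: μ_1 ≠ μ_2 (two-sample pooled-variance t-test, two-sided).
s_p² = [(20−1)·7.76² + (29−1)·10.8²]/(20+29−2) = 93.8309
t = (50.4 − 54.4)/√[93.8309·(1/20 + 1/29)] = -1.421
df = n₁ + n₂ − 2 = 47
Two-sided p-value ≈ 0.1620
Since p ≈ 0.1620 > α = 0.05, fail to reject H0; the data do not provide sufficient evidence against H0.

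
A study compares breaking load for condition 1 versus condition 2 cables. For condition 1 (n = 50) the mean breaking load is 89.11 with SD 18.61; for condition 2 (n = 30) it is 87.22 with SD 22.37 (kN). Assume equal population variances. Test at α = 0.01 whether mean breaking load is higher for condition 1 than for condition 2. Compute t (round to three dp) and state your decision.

t = 0.407; fail to reject H0

Let group 1 = condition 1, group 2 = condition 2. H0: μ_1 = μ_2; H1: μ_1 > μ_2 (two-sample pooled-variance t-test, right-tailed).
s_p² = [(50−1)·18.61² + (30−1)·22.37²]/(50+30−2) = 403.62
t = (89.11 − 87.22)/√[403.62·(1/50 + 1/30)] = 0.407
df = n₁ + n₂ − 2 = 78
p-value = P(T ≥ 0.407) ≈ 0.3424
Since p ≈ 0.3424 > α = 0.01, fail to reject H0; the data do not provide sufficient evidence against H0.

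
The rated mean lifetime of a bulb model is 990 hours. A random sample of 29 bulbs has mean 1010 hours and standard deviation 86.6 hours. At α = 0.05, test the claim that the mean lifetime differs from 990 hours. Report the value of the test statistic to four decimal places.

H0: μ = 990; H1: μ ≠ 990 (one-sample t-test, two-sided).
t = (x̄ − μ₀)/(s/√n) = (1010 − 990)/(86.6/√29) = 1.2437
df = n − 1 = 28
Two-sided p-value ≈ 0.2239
Since p ≈ 0.2239 > α = 0.05, fail to reject H0; the data do not provide sufficient evidence against H0.

1.2437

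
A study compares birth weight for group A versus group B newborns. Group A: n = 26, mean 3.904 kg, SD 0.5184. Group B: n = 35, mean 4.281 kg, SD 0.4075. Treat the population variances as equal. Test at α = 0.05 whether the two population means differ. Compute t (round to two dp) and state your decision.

Let group 1 = group A, group 2 = group B. H0: μ_1 = μ_2; H1: μ_1 ≠ μ_2 (two-sample pooled-variance t-test, two-sided).
s_p² = [(26−1)·0.5184² + (35−1)·0.4075²]/(26+35−2) = 0.209566
t = (3.904 − 4.281)/√[0.209566·(1/26 + 1/35)] = -3.18
df = n₁ + n₂ − 2 = 59
Two-sided p-value ≈ 0.0023
Since p ≈ 0.0023 < α = 0.05, reject H0; the evidence is statistically significant.

t = -3.18; reject H0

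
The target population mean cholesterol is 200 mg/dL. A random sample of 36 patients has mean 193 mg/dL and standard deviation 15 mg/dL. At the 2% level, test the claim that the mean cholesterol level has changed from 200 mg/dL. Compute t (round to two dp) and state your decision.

t = -2.80; reject H0

H0: μ = 200; H1: μ ≠ 200 (one-sample t-test, two-sided).
t = (x̄ − μ₀)/(s/√n) = (193 − 200)/(15/√36) = -2.80
df = n − 1 = 35
Two-sided p-value ≈ 0.008
Since p ≈ 0.008 < α = 0.02, reject H0; the evidence is statistically significant.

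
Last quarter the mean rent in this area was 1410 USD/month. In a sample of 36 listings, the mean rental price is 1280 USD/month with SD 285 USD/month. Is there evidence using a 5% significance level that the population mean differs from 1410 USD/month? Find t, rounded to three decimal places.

-2.737

H0: μ = 1410; H1: μ ≠ 1410 (one-sample t-test, two-sided).
t = (x̄ − μ₀)/(s/√n) = (1280 − 1410)/(285/√36) = -2.737
df = n − 1 = 35
Two-sided p-value ≈ 0.010
Since p ≈ 0.010 < α = 0.05, reject H0; the data support H1.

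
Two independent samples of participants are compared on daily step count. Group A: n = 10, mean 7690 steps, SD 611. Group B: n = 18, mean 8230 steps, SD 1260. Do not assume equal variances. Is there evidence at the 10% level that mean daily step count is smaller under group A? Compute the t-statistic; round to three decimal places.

-1.524

Let group 1 = group A, group 2 = group B. H0: μ_1 = μ_2; H1: μ_1 < μ_2 (Welch's two-sample t-test, left-tailed).
t = (x̄_1 − x̄_2)/√(s_1²/n_1 + s_2²/n_2) = (7690 − 8230)/√(611²/10 + 1260²/18) = -1.524
Welch–Satterthwaite df ≈ 25.73
p-value = P(T ≤ -1.524) ≈ 0.070
Since p ≈ 0.070 < α = 0.1, reject H0; the data support H1.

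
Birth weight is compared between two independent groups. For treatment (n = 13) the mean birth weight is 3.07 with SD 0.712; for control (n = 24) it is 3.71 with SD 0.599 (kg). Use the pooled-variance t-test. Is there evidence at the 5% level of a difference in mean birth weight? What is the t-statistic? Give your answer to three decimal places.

Let group 1 = treatment, group 2 = control. H0: μ_1 = μ_2; H1: μ_1 ≠ μ_2 (two-sample pooled-variance t-test, two-sided).
s_p² = [(13−1)·0.712² + (24−1)·0.599²]/(13+24−2) = 0.409593
t = (3.07 − 3.71)/√[0.409593·(1/13 + 1/24)] = -2.904
df = n₁ + n₂ − 2 = 35
Two-sided p-value ≈ 0.0063
Since p ≈ 0.0063 < α = 0.05, reject H0; the evidence is statistically significant.

-2.904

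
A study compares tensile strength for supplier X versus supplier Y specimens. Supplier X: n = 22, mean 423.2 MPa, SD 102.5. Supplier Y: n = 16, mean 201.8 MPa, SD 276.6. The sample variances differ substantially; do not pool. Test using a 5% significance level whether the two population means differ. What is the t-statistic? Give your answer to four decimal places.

Let group 1 = supplier X, group 2 = supplier Y. H0: μ_1 = μ_2; H1: μ_1 ≠ μ_2 (Welch's two-sample t-test, two-sided).
t = (x̄_1 − x̄_2)/√(s_1²/n_1 + s_2²/n_2) = (423.2 − 201.8)/√(102.5²/22 + 276.6²/16) = 3.0529
Welch–Satterthwaite df ≈ 18.02
Two-sided p-value ≈ 0.007
Since p ≈ 0.007 < α = 0.05, reject H0; the data support H1.

3.0529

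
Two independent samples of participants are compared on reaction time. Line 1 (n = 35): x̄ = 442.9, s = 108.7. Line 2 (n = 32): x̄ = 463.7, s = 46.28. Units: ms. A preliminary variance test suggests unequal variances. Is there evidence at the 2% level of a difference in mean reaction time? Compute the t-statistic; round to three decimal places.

Let group 1 = line 1, group 2 = line 2. H0: μ_1 = μ_2; H1: μ_1 ≠ μ_2 (Welch's two-sample t-test, two-sided).
t = (x̄_1 − x̄_2)/√(s_1²/n_1 + s_2²/n_2) = (442.9 − 463.7)/√(108.7²/35 + 46.28²/32) = -1.034
Welch–Satterthwaite df ≈ 46.80
Two-sided p-value ≈ 0.306
Since p ≈ 0.306 > α = 0.02, fail to reject H0; the evidence is not statistically significant.

-1.034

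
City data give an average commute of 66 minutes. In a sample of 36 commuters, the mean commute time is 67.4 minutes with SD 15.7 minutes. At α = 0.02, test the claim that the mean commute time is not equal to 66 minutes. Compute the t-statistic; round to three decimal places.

H0: μ = 66; H1: μ ≠ 66 (one-sample t-test, two-sided).
t = (x̄ − μ₀)/(s/√n) = (67.4 − 66)/(15.7/√36) = 0.535
df = n − 1 = 35
Two-sided p-value ≈ 0.596
Since p ≈ 0.596 > α = 0.02, fail to reject H0; the data do not provide sufficient evidence against H0.

0.535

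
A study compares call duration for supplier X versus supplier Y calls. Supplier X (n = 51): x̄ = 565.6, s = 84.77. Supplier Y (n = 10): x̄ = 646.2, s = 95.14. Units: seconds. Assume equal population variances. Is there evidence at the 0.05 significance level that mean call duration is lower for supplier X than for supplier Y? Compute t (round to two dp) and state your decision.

Let group 1 = supplier X, group 2 = supplier Y. H0: μ_1 = μ_2; H1: μ_1 < μ_2 (two-sample pooled-variance t-test, left-tailed).
s_p² = [(51−1)·84.77² + (10−1)·95.14²]/(51+10−2) = 7470.55
t = (565.6 − 646.2)/√[7470.55·(1/51 + 1/10)] = -2.70
df = n₁ + n₂ − 2 = 59
p-value = P(T ≤ -2.70) ≈ 0.0046
Since p ≈ 0.0046 < α = 0.05, reject H0; the data support H1.

t = -2.70; reject H0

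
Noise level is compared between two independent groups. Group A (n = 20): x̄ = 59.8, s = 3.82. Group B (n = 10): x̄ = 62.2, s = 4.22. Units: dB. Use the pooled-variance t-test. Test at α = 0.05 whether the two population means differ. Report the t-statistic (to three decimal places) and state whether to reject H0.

t = -1.568; fail to reject H0

Let group 1 = group A, group 2 = group B. H0: μ_1 = μ_2; H1: μ_1 ≠ μ_2 (two-sample pooled-variance t-test, two-sided).
s_p² = [(20−1)·3.82² + (10−1)·4.22²]/(20+10−2) = 15.6261
t = (59.8 − 62.2)/√[15.6261·(1/20 + 1/10)] = -1.568
df = n₁ + n₂ − 2 = 28
Two-sided p-value ≈ 0.1282
Since p ≈ 0.1282 > α = 0.05, fail to reject H0; the evidence is not statistically significant.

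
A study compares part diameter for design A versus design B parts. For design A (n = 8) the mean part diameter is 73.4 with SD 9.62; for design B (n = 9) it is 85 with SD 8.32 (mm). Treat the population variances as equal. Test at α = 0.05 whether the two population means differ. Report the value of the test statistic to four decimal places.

Let group 1 = design A, group 2 = design B. H0: μ_1 = μ_2; H1: μ_1 ≠ μ_2 (two-sample pooled-variance t-test, two-sided).
s_p² = [(8−1)·9.62² + (9−1)·8.32²]/(8+9−2) = 80.106
t = (73.4 − 85)/√[80.106·(1/8 + 1/9)] = -2.6673
df = n₁ + n₂ − 2 = 15
Two-sided p-value ≈ 0.0176
Since p ≈ 0.0176 < α = 0.05, reject H0; the evidence is statistically significant.

-2.6673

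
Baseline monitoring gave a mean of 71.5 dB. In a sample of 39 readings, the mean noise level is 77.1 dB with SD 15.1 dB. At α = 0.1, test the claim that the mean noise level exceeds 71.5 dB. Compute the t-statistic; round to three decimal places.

2.316

H0: μ = 71.5; H1: μ > 71.5 (one-sample t-test, right-tailed).
t = (x̄ − μ₀)/(s/√n) = (77.1 − 71.5)/(15.1/√39) = 2.316
df = n − 1 = 38
p-value = P(T ≥ 2.316) ≈ 0.0130
Since p ≈ 0.0130 < α = 0.1, reject H0; the evidence is statistically significant.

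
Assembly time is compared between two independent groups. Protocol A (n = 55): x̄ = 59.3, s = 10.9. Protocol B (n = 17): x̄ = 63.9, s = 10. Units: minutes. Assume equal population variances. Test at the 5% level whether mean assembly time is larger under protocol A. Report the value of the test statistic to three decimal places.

Let group 1 = protocol A, group 2 = protocol B. H0: μ_1 = μ_2; H1: μ_1 > μ_2 (two-sample pooled-variance t-test, right-tailed).
s_p² = [(55−1)·10.9² + (17−1)·10²]/(55+17−2) = 114.511
t = (59.3 − 63.9)/√[114.511·(1/55 + 1/17)] = -1.549
df = n₁ + n₂ − 2 = 70
p-value = P(T ≥ -1.549) ≈ 0.9371
Since p ≈ 0.9371 > α = 0.05, fail to reject H0; the data do not provide sufficient evidence against H0.

-1.549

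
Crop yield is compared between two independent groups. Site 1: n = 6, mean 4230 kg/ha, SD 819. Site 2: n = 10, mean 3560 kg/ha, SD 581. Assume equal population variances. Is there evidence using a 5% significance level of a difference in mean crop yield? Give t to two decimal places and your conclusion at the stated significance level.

t = 1.92; fail to reject H0

Let group 1 = site 1, group 2 = site 2. H0: μ_1 = μ_2; H1: μ_1 ≠ μ_2 (two-sample pooled-variance t-test, two-sided).
s_p² = [(6−1)·819² + (10−1)·581²]/(6+10−2) = 456561
t = (4230 − 3560)/√[456561·(1/6 + 1/10)] = 1.92
df = n₁ + n₂ − 2 = 14
Two-sided p-value ≈ 0.075
Since p ≈ 0.075 > α = 0.05, fail to reject H0; the data do not provide sufficient evidence against H0.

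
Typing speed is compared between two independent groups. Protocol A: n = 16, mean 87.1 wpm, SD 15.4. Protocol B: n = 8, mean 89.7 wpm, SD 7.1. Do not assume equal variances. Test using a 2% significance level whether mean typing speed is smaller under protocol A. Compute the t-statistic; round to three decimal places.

Let group 1 = protocol A, group 2 = protocol B. H0: μ_1 = μ_2; H1: μ_1 < μ_2 (Welch's two-sample t-test, left-tailed).
t = (x̄_1 − x̄_2)/√(s_1²/n_1 + s_2²/n_2) = (87.1 − 89.7)/√(15.4²/16 + 7.1²/8) = -0.566
Welch–Satterthwaite df ≈ 21.96
p-value = P(T ≤ -0.566) ≈ 0.2887
Since p ≈ 0.2887 > α = 0.02, fail to reject H0; the data do not provide sufficient evidence against H0.

-0.566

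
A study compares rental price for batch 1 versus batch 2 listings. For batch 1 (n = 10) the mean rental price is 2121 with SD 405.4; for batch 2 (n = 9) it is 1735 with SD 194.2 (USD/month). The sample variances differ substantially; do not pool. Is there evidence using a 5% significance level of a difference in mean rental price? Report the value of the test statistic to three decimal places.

Let group 1 = batch 1, group 2 = batch 2. H0: μ_1 = μ_2; H1: μ_1 ≠ μ_2 (Welch's two-sample t-test, two-sided).
t = (x̄_1 − x̄_2)/√(s_1²/n_1 + s_2²/n_2) = (2121 − 1735)/√(405.4²/10 + 194.2²/9) = 2.688
Welch–Satterthwaite df ≈ 13.21
Two-sided p-value ≈ 0.0184
Since p ≈ 0.0184 < α = 0.05, reject H0; the data support H1.

2.688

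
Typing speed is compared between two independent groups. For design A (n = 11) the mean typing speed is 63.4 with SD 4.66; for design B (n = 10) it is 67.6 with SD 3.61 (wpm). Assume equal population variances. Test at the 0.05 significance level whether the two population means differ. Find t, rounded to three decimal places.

-2.291

Let group 1 = design A, group 2 = design B. H0: μ_1 = μ_2; H1: μ_1 ≠ μ_2 (two-sample pooled-variance t-test, two-sided).
s_p² = [(11−1)·4.66² + (10−1)·3.61²]/(11+10−2) = 17.6024
t = (63.4 − 67.6)/√[17.6024·(1/11 + 1/10)] = -2.291
df = n₁ + n₂ − 2 = 19
Two-sided p-value ≈ 0.034
Since p ≈ 0.034 < α = 0.05, reject H0; the data support H1.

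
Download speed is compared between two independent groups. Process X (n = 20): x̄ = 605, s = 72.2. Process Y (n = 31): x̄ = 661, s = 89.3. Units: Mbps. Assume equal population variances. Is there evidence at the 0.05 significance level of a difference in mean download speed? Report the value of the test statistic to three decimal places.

-2.350

Let group 1 = process X, group 2 = process Y. H0: μ_1 = μ_2; H1: μ_1 ≠ μ_2 (two-sample pooled-variance t-test, two-sided).
s_p² = [(20−1)·72.2² + (31−1)·89.3²]/(20+31−2) = 6903.65
t = (605 − 661)/√[6903.65·(1/20 + 1/31)] = -2.350
df = n₁ + n₂ − 2 = 49
Two-sided p-value ≈ 0.0228
Since p ≈ 0.0228 < α = 0.05, reject H0; the evidence is statistically significant.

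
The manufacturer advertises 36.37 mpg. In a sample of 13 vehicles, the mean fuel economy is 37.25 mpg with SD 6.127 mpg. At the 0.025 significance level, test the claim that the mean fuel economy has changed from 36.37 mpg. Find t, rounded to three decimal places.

0.518

H0: μ = 36.37; H1: μ ≠ 36.37 (one-sample t-test, two-sided).
t = (x̄ − μ₀)/(s/√n) = (37.25 − 36.37)/(6.127/√13) = 0.518
df = n − 1 = 12
Two-sided p-value ≈ 0.614
Since p ≈ 0.614 > α = 0.025, fail to reject H0; the data do not provide sufficient evidence against H0.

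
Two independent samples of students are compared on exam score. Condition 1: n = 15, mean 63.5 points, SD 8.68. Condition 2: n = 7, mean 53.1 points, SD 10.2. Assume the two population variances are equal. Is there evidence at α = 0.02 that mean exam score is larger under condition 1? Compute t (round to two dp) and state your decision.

Let group 1 = condition 1, group 2 = condition 2. H0: μ_1 = μ_2; H1: μ_1 > μ_2 (two-sample pooled-variance t-test, right-tailed).
s_p² = [(15−1)·8.68² + (7−1)·10.2²]/(15+7−2) = 83.9517
t = (63.5 − 53.1)/√[83.9517·(1/15 + 1/7)] = 2.48
df = n₁ + n₂ − 2 = 20
p-value = P(T ≥ 2.48) ≈ 0.0111
Since p ≈ 0.0111 < α = 0.02, reject H0; the data support H1.

t = 2.48; reject H0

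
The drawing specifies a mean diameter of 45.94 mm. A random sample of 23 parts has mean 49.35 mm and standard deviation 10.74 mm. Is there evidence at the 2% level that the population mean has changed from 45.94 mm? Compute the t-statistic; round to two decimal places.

1.52

H0: μ = 45.94; H1: μ ≠ 45.94 (one-sample t-test, two-sided).
t = (x̄ − μ₀)/(s/√n) = (49.35 − 45.94)/(10.74/√23) = 1.52
df = n − 1 = 22
Two-sided p-value ≈ 0.1421
Since p ≈ 0.1421 > α = 0.02, fail to reject H0; the evidence is not statistically significant.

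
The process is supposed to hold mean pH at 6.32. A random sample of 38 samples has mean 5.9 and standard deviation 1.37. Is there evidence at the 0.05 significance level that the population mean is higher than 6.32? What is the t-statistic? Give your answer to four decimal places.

H0: μ = 6.32; H1: μ > 6.32 (one-sample t-test, right-tailed).
t = (x̄ − μ₀)/(s/√n) = (5.9 − 6.32)/(1.37/√38) = -1.8898
df = n − 1 = 37
p-value = P(T ≥ -1.8898) ≈ 0.9667
Since p ≈ 0.9667 > α = 0.05, fail to reject H0; the data do not provide sufficient evidence against H0.

-1.8898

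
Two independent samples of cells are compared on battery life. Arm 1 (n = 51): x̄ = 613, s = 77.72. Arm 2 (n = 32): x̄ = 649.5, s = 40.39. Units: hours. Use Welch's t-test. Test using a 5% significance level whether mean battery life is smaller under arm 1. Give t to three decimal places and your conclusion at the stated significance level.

t = -2.804; reject H0

Let group 1 = arm 1, group 2 = arm 2. H0: μ_1 = μ_2; H1: μ_1 < μ_2 (Welch's two-sample t-test, left-tailed).
t = (x̄_1 − x̄_2)/√(s_1²/n_1 + s_2²/n_2) = (613 − 649.5)/√(77.72²/51 + 40.39²/32) = -2.804
Welch–Satterthwaite df ≈ 78.77
p-value = P(T ≤ -2.804) ≈ 0.003
Since p ≈ 0.003 < α = 0.05, reject H0; the data support H1.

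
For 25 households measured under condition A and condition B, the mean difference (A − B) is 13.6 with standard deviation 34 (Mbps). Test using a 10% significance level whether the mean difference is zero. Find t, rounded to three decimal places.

2.000

H0: μ_d = 0; H1: μ_d ≠ 0 (paired t-test on the differences, two-sided).
t = d̄/(s_d/√n) = 13.6/(34/√25) = 2.000
df = n − 1 = 24
Two-sided p-value ≈ 0.0569
Since p ≈ 0.0569 < α = 0.1, reject H0; the data support H1.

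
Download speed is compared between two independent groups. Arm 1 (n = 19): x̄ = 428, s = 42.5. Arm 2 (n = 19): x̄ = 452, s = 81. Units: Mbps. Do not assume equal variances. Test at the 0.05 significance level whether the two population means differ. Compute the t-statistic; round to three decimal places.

Let group 1 = arm 1, group 2 = arm 2. H0: μ_1 = μ_2; H1: μ_1 ≠ μ_2 (Welch's two-sample t-test, two-sided).
t = (x̄_1 − x̄_2)/√(s_1²/n_1 + s_2²/n_2) = (428 − 452)/√(42.5²/19 + 81²/19) = -1.144
Welch–Satterthwaite df ≈ 27.21
Two-sided p-value ≈ 0.263
Since p ≈ 0.263 > α = 0.05, fail to reject H0; the evidence is not statistically significant.

-1.144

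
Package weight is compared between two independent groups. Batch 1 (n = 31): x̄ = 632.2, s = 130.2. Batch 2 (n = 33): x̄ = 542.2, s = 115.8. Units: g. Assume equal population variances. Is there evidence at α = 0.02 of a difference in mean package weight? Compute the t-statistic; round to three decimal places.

Let group 1 = batch 1, group 2 = batch 2. H0: μ_1 = μ_2; H1: μ_1 ≠ μ_2 (two-sample pooled-variance t-test, two-sided).
s_p² = [(31−1)·130.2² + (33−1)·115.8²]/(31+33−2) = 15123.7
t = (632.2 − 542.2)/√[15123.7·(1/31 + 1/33)] = 2.926
df = n₁ + n₂ − 2 = 62
Two-sided p-value ≈ 0.0048
Since p ≈ 0.0048 < α = 0.02, reject H0; the evidence is statistically significant.

2.926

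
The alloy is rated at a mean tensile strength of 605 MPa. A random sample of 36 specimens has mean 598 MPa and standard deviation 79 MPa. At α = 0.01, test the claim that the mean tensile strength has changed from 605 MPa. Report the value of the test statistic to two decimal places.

-0.53

H0: μ = 605; H1: μ ≠ 605 (one-sample t-test, two-sided).
t = (x̄ − μ₀)/(s/√n) = (598 − 605)/(79/√36) = -0.53
df = n − 1 = 35
Two-sided p-value ≈ 0.598
Since p ≈ 0.598 > α = 0.01, fail to reject H0; the data do not provide sufficient evidence against H0.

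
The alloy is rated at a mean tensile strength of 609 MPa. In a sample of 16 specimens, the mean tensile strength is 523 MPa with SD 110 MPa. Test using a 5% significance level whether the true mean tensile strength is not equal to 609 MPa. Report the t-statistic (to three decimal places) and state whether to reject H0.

t = -3.127; reject H0

H0: μ = 609; H1: μ ≠ 609 (one-sample t-test, two-sided).
t = (x̄ − μ₀)/(s/√n) = (523 − 609)/(110/√16) = -3.127
df = n − 1 = 15
Two-sided p-value ≈ 0.007
Since p ≈ 0.007 < α = 0.05, reject H0; the data support H1.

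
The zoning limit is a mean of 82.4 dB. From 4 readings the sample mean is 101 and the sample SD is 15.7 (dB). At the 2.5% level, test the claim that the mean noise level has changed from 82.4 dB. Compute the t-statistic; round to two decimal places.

H0: μ = 82.4; H1: μ ≠ 82.4 (one-sample t-test, two-sided).
t = (x̄ − μ₀)/(s/√n) = (101 − 82.4)/(15.7/√4) = 2.37
df = n − 1 = 3
Two-sided p-value ≈ 0.0986
Since p ≈ 0.0986 > α = 0.025, fail to reject H0; the data do not provide sufficient evidence against H0.

2.37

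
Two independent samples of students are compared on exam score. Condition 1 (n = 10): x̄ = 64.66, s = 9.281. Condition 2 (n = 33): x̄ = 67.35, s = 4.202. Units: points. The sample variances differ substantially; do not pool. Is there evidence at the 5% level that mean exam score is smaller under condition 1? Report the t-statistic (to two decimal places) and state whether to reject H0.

Let group 1 = condition 1, group 2 = condition 2. H0: μ_1 = μ_2; H1: μ_1 < μ_2 (Welch's two-sample t-test, left-tailed).
t = (x̄_1 − x̄_2)/√(s_1²/n_1 + s_2²/n_2) = (64.66 − 67.35)/√(9.281²/10 + 4.202²/33) = -0.89
Welch–Satterthwaite df ≈ 10.14
p-value = P(T ≤ -0.89) ≈ 0.1972
Since p ≈ 0.1972 > α = 0.05, fail to reject H0; the evidence is not statistically significant.

t = -0.89; fail to reject H0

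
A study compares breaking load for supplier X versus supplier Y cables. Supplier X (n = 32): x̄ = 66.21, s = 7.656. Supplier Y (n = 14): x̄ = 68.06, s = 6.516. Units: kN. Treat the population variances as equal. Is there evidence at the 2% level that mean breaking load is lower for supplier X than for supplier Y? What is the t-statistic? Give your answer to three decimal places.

-0.787

Let group 1 = supplier X, group 2 = supplier Y. H0: μ_1 = μ_2; H1: μ_1 < μ_2 (two-sample pooled-variance t-test, left-tailed).
s_p² = [(32−1)·7.656² + (14−1)·6.516²]/(32+14−2) = 53.8409
t = (66.21 − 68.06)/√[53.8409·(1/32 + 1/14)] = -0.787
df = n₁ + n₂ − 2 = 44
p-value = P(T ≤ -0.787) ≈ 0.2178
Since p ≈ 0.2178 > α = 0.02, fail to reject H0; the evidence is not statistically significant.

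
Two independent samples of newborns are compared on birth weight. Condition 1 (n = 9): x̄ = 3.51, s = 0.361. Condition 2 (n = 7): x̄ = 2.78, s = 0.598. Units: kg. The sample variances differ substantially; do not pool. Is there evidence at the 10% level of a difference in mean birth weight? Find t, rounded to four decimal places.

Let group 1 = condition 1, group 2 = condition 2. H0: μ_1 = μ_2; H1: μ_1 ≠ μ_2 (Welch's two-sample t-test, two-sided).
t = (x̄_1 − x̄_2)/√(s_1²/n_1 + s_2²/n_2) = (3.51 − 2.78)/√(0.361²/9 + 0.598²/7) = 2.8509
Welch–Satterthwaite df ≈ 9.32
Two-sided p-value ≈ 0.018
Since p ≈ 0.018 < α = 0.1, reject H0; the evidence is statistically significant.

2.8509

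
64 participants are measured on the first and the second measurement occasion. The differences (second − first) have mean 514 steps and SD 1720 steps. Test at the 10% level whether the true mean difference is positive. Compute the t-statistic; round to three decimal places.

H0: μ_d = 0; H1: μ_d > 0 (paired t-test on the differences, right-tailed).
t = d̄/(s_d/√n) = 514/(1720/√64) = 2.391
df = n − 1 = 63
p-value = P(T ≥ 2.391) ≈ 0.0099
Since p ≈ 0.0099 < α = 0.1, reject H0; the evidence is statistically significant.

2.391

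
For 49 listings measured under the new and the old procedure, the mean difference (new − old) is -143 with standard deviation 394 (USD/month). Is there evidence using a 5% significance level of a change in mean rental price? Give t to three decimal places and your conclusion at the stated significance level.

t = -2.541; reject H0

H0: μ_d = 0; H1: μ_d ≠ 0 (paired t-test on the differences, two-sided).
t = d̄/(s_d/√n) = -143/(394/√49) = -2.541
df = n − 1 = 48
Two-sided p-value ≈ 0.0144
Since p ≈ 0.0144 < α = 0.05, reject H0; the evidence is statistically significant.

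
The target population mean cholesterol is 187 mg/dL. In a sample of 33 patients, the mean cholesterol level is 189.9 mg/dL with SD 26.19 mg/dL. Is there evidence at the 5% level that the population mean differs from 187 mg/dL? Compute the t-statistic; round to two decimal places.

0.64

H0: μ = 187; H1: μ ≠ 187 (one-sample t-test, two-sided).
t = (x̄ − μ₀)/(s/√n) = (189.9 − 187)/(26.19/√33) = 0.64
df = n − 1 = 32
Two-sided p-value ≈ 0.5292
Since p ≈ 0.5292 > α = 0.05, fail to reject H0; the data do not provide sufficient evidence against H0.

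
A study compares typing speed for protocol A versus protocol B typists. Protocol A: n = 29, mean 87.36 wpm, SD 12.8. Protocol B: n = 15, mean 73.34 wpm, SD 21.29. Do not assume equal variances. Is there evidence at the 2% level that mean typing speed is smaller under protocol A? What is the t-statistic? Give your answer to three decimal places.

2.341

Let group 1 = protocol A, group 2 = protocol B. H0: μ_1 = μ_2; H1: μ_1 < μ_2 (Welch's two-sample t-test, left-tailed).
t = (x̄_1 − x̄_2)/√(s_1²/n_1 + s_2²/n_2) = (87.36 − 73.34)/√(12.8²/29 + 21.29²/15) = 2.341
Welch–Satterthwaite df ≈ 19.39
p-value = P(T ≤ 2.341) ≈ 0.985
Since p ≈ 0.985 > α = 0.02, fail to reject H0; the evidence is not statistically significant.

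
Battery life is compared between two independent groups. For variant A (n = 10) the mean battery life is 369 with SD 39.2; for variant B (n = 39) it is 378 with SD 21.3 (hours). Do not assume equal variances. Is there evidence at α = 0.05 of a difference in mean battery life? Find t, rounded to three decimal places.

-0.700

Let group 1 = variant A, group 2 = variant B. H0: μ_1 = μ_2; H1: μ_1 ≠ μ_2 (Welch's two-sample t-test, two-sided).
t = (x̄_1 − x̄_2)/√(s_1²/n_1 + s_2²/n_2) = (369 − 378)/√(39.2²/10 + 21.3²/39) = -0.700
Welch–Satterthwaite df ≈ 10.40
Two-sided p-value ≈ 0.499
Since p ≈ 0.499 > α = 0.05, fail to reject H0; the data do not provide sufficient evidence against H0.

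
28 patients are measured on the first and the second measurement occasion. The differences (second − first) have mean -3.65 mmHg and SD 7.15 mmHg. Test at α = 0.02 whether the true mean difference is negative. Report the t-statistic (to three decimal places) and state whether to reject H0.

t = -2.701; reject H0

H0: μ_d = 0; H1: μ_d < 0 (paired t-test on the differences, left-tailed).
t = d̄/(s_d/√n) = -3.65/(7.15/√28) = -2.701
df = n − 1 = 27
p-value = P(T ≤ -2.701) ≈ 0.006
Since p ≈ 0.006 < α = 0.02, reject H0; the data support H1.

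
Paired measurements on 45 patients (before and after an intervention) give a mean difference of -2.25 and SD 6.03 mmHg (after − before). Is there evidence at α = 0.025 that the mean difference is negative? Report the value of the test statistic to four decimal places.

-2.5031

H0: μ_d = 0; H1: μ_d < 0 (paired t-test on the differences, left-tailed).
t = d̄/(s_d/√n) = -2.25/(6.03/√45) = -2.5031
df = n − 1 = 44
p-value = P(T ≤ -2.5031) ≈ 0.0080
Since p ≈ 0.0080 < α = 0.025, reject H0; the data support H1.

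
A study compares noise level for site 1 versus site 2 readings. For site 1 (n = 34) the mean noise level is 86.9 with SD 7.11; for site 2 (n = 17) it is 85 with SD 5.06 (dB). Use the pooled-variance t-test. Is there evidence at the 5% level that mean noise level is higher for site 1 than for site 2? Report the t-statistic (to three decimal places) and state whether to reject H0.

t = 0.982; fail to reject H0

Let group 1 = site 1, group 2 = site 2. H0: μ_1 = μ_2; H1: μ_1 > μ_2 (two-sample pooled-variance t-test, right-tailed).
s_p² = [(34−1)·7.11² + (17−1)·5.06²]/(34+17−2) = 42.4057
t = (86.9 − 85)/√[42.4057·(1/34 + 1/17)] = 0.982
df = n₁ + n₂ − 2 = 49
p-value = P(T ≥ 0.982) ≈ 0.1654
Since p ≈ 0.1654 > α = 0.05, fail to reject H0; the evidence is not statistically significant.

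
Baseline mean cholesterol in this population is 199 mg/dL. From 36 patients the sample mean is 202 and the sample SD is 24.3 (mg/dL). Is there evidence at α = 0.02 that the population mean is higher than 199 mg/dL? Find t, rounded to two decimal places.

H0: μ = 199; H1: μ > 199 (one-sample t-test, right-tailed).
t = (x̄ − μ₀)/(s/√n) = (202 − 199)/(24.3/√36) = 0.74
df = n − 1 = 35
p-value = P(T ≥ 0.74) ≈ 0.232
Since p ≈ 0.232 > α = 0.02, fail to reject H0; the data do not provide sufficient evidence against H0.

0.74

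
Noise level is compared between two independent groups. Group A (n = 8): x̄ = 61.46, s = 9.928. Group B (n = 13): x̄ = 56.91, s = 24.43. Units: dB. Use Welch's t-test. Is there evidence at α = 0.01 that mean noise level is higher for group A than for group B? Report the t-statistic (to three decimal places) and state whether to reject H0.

t = 0.596; fail to reject H0

Let group 1 = group A, group 2 = group B. H0: μ_1 = μ_2; H1: μ_1 > μ_2 (Welch's two-sample t-test, right-tailed).
t = (x̄_1 − x̄_2)/√(s_1²/n_1 + s_2²/n_2) = (61.46 − 56.91)/√(9.928²/8 + 24.43²/13) = 0.596
Welch–Satterthwaite df ≈ 17.18
p-value = P(T ≥ 0.596) ≈ 0.279
Since p ≈ 0.279 > α = 0.01, fail to reject H0; the data do not provide sufficient evidence against H0.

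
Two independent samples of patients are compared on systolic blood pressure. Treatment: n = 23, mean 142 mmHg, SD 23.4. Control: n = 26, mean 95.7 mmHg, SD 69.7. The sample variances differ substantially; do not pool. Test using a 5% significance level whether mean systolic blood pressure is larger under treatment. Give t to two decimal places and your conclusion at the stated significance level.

t = 3.19; reject H0

Let group 1 = treatment, group 2 = control. H0: μ_1 = μ_2; H1: μ_1 > μ_2 (Welch's two-sample t-test, right-tailed).
t = (x̄_1 − x̄_2)/√(s_1²/n_1 + s_2²/n_2) = (142 − 95.7)/√(23.4²/23 + 69.7²/26) = 3.19
Welch–Satterthwaite df ≈ 31.20
p-value = P(T ≥ 3.19) ≈ 0.002
Since p ≈ 0.002 < α = 0.05, reject H0; the evidence is statistically significant.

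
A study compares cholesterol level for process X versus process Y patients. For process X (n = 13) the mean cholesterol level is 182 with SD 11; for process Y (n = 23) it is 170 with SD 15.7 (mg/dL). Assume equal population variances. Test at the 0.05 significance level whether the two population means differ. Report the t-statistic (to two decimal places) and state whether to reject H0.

t = 2.43; reject H0

Let group 1 = process X, group 2 = process Y. H0: μ_1 = μ_2; H1: μ_1 ≠ μ_2 (two-sample pooled-variance t-test, two-sided).
s_p² = [(13−1)·11² + (23−1)·15.7²]/(13+23−2) = 202.199
t = (182 − 170)/√[202.199·(1/13 + 1/23)] = 2.43
df = n₁ + n₂ − 2 = 34
Two-sided p-value ≈ 0.0204
Since p ≈ 0.0204 < α = 0.05, reject H0; the evidence is statistically significant.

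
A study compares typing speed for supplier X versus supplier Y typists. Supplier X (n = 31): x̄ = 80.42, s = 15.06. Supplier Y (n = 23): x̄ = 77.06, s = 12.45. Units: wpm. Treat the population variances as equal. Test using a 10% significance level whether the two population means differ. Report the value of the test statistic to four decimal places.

Let group 1 = supplier X, group 2 = supplier Y. H0: μ_1 = μ_2; H1: μ_1 ≠ μ_2 (two-sample pooled-variance t-test, two-sided).
s_p² = [(31−1)·15.06² + (23−1)·12.45²]/(31+23−2) = 196.426
t = (80.42 − 77.06)/√[196.426·(1/31 + 1/23)] = 0.8711
df = n₁ + n₂ − 2 = 52
Two-sided p-value ≈ 0.388
Since p ≈ 0.388 > α = 0.1, fail to reject H0; the evidence is not statistically significant.

0.8711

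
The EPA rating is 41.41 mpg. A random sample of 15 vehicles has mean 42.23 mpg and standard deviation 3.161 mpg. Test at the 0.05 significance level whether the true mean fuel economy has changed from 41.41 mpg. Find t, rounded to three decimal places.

1.005

H0: μ = 41.41; H1: μ ≠ 41.41 (one-sample t-test, two-sided).
t = (x̄ − μ₀)/(s/√n) = (42.23 − 41.41)/(3.161/√15) = 1.005
df = n − 1 = 14
Two-sided p-value ≈ 0.3321
Since p ≈ 0.3321 > α = 0.05, fail to reject H0; the data do not provide sufficient evidence against H0.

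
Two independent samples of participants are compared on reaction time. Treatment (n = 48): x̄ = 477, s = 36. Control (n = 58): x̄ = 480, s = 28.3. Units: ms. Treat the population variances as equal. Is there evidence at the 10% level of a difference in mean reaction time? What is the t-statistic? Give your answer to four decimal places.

-0.4803

Let group 1 = treatment, group 2 = control. H0: μ_1 = μ_2; H1: μ_1 ≠ μ_2 (two-sample pooled-variance t-test, two-sided).
s_p² = [(48−1)·36² + (58−1)·28.3²]/(48+58−2) = 1024.64
t = (477 − 480)/√[1024.64·(1/48 + 1/58)] = -0.4803
df = n₁ + n₂ − 2 = 104
Two-sided p-value ≈ 0.632
Since p ≈ 0.632 > α = 0.1, fail to reject H0; the data do not provide sufficient evidence against H0.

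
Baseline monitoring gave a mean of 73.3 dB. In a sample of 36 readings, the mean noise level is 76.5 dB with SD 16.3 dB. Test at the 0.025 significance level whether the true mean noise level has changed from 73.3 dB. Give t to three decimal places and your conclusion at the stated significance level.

t = 1.178; fail to reject H0

H0: μ = 73.3; H1: μ ≠ 73.3 (one-sample t-test, two-sided).
t = (x̄ − μ₀)/(s/√n) = (76.5 − 73.3)/(16.3/√36) = 1.178
df = n − 1 = 35
Two-sided p-value ≈ 0.247
Since p ≈ 0.247 > α = 0.025, fail to reject H0; the evidence is not statistically significant.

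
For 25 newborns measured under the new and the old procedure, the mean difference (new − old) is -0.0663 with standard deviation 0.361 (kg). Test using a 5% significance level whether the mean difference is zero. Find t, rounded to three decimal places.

H0: μ_d = 0; H1: μ_d ≠ 0 (paired t-test on the differences, two-sided).
t = d̄/(s_d/√n) = -0.0663/(0.361/√25) = -0.918
df = n − 1 = 24
Two-sided p-value ≈ 0.3676
Since p ≈ 0.3676 > α = 0.05, fail to reject H0; the evidence is not statistically significant.

-0.918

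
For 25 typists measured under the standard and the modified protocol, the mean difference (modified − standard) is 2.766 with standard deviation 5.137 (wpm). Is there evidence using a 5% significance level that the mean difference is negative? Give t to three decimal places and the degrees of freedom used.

t = 2.692, df = 24

H0: μ_d = 0; H1: μ_d < 0 (paired t-test on the differences, left-tailed).
t = d̄/(s_d/√n) = 2.766/(5.137/√25) = 2.692
df = n − 1 = 24
p-value = P(T ≤ 2.692) ≈ 0.994
Since p ≈ 0.994 > α = 0.05, fail to reject H0; the evidence is not statistically significant.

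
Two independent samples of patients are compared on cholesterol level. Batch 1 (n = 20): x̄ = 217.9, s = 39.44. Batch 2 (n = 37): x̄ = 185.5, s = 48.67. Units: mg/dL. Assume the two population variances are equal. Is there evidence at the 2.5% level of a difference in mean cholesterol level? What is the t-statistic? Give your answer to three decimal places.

2.555

Let group 1 = batch 1, group 2 = batch 2. H0: μ_1 = μ_2; H1: μ_1 ≠ μ_2 (two-sample pooled-variance t-test, two-sided).
s_p² = [(20−1)·39.44² + (37−1)·48.67²]/(20+37−2) = 2087.83
t = (217.9 − 185.5)/√[2087.83·(1/20 + 1/37)] = 2.555
df = n₁ + n₂ − 2 = 55
Two-sided p-value ≈ 0.0134
Since p ≈ 0.0134 < α = 0.025, reject H0; the evidence is statistically significant.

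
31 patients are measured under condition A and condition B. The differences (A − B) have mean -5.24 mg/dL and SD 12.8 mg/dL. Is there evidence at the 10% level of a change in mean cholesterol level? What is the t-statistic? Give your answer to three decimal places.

-2.279

H0: μ_d = 0; H1: μ_d ≠ 0 (paired t-test on the differences, two-sided).
t = d̄/(s_d/√n) = -5.24/(12.8/√31) = -2.279
df = n − 1 = 30
Two-sided p-value ≈ 0.0299
Since p ≈ 0.0299 < α = 0.1, reject H0; the evidence is statistically significant.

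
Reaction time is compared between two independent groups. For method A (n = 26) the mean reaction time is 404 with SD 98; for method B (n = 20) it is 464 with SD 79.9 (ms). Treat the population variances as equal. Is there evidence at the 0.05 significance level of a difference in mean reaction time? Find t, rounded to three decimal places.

-2.226

Let group 1 = method A, group 2 = method B. H0: μ_1 = μ_2; H1: μ_1 ≠ μ_2 (two-sample pooled-variance t-test, two-sided).
s_p² = [(26−1)·98² + (20−1)·79.9²]/(26+20−2) = 8213.55
t = (404 − 464)/√[8213.55·(1/26 + 1/20)] = -2.226
df = n₁ + n₂ − 2 = 44
Two-sided p-value ≈ 0.0312
Since p ≈ 0.0312 < α = 0.05, reject H0; the evidence is statistically significant.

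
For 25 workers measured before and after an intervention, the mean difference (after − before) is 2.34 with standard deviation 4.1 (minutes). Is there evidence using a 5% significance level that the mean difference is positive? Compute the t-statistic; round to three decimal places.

H0: μ_d = 0; H1: μ_d > 0 (paired t-test on the differences, right-tailed).
t = d̄/(s_d/√n) = 2.34/(4.1/√25) = 2.854
df = n − 1 = 24
p-value = P(T ≥ 2.854) ≈ 0.0044
Since p ≈ 0.0044 < α = 0.05, reject H0; the evidence is statistically significant.

2.854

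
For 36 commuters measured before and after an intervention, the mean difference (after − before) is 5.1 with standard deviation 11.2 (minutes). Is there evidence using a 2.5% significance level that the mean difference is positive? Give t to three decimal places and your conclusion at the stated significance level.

H0: μ_d = 0; H1: μ_d > 0 (paired t-test on the differences, right-tailed).
t = d̄/(s_d/√n) = 5.1/(11.2/√36) = 2.732
df = n − 1 = 35
p-value = P(T ≥ 2.732) ≈ 0.005
Since p ≈ 0.005 < α = 0.025, reject H0; the data support H1.

t = 2.732; reject H0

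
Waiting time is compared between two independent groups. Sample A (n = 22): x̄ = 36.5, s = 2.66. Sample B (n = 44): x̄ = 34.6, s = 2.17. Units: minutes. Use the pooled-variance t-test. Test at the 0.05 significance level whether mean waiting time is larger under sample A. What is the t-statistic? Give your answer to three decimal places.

3.107

Let group 1 = sample A, group 2 = sample B. H0: μ_1 = μ_2; H1: μ_1 > μ_2 (two-sample pooled-variance t-test, right-tailed).
s_p² = [(22−1)·2.66² + (44−1)·2.17²]/(22+44−2) = 5.48547
t = (36.5 − 34.6)/√[5.48547·(1/22 + 1/44)] = 3.107
df = n₁ + n₂ − 2 = 64
p-value = P(T ≥ 3.107) ≈ 0.0014
Since p ≈ 0.0014 < α = 0.05, reject H0; the data support H1.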